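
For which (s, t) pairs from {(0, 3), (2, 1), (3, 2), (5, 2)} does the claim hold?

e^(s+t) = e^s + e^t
None

Testing each pair:
(0, 3): LHS = e^3 ≈ 20.09, RHS = 1 + e^3 ≈ 21.09 → fails
(2, 1): LHS = e^3 ≈ 20.09, RHS = e + e^2 ≈ 10.11 → fails
(3, 2): LHS = e^5 ≈ 148.4, RHS = e^2 + e^3 ≈ 27.47 → fails
(5, 2): LHS = e^7 ≈ 1097, RHS = e^2 + e^5 ≈ 155.8 → fails

No pair satisfies the claim.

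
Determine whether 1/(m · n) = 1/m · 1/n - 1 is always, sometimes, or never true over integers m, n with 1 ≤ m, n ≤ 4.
Never true

The claim fails for every pair in the range. For instance at (m, n) = (3, 2): LHS = 1/6, RHS = -5/6.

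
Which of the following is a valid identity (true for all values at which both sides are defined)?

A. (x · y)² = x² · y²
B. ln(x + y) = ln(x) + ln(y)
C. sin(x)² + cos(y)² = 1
A: holds — e.g. at (3, 7), both sides equal 441.
B: fails at (3, 4) — LHS = ln(7) ≈ 1.946, RHS = ln(3) + ln(4) ≈ 2.485.
C: fails at (1, 3) — LHS = sin(1)² + cos(3)² ≈ 1.688, RHS = 1.

Answer: A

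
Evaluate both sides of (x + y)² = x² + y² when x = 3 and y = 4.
LHS = (3 + 4)² = 49
RHS = 3² + 4² = 25

LHS ≠ RHS, so the equation does not hold here.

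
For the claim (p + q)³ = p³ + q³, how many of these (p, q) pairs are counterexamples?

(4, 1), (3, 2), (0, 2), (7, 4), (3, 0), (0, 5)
3

Testing each pair:
(4, 1): LHS = 125, RHS = 65 → counterexample
(3, 2): LHS = 125, RHS = 35 → counterexample
(0, 2): LHS = 8, RHS = 8 → satisfies claim
(7, 4): LHS = 1331, RHS = 407 → counterexample
(3, 0): LHS = 27, RHS = 27 → satisfies claim
(0, 5): LHS = 125, RHS = 125 → satisfies claim

That makes 3 counterexamples.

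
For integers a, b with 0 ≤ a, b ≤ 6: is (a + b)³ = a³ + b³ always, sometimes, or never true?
It holds at (a, b) = (0, 1) (both sides equal 1), but fails at (a, b) = (2, 1) (LHS = 27, RHS = 9).

Answer: Sometimes true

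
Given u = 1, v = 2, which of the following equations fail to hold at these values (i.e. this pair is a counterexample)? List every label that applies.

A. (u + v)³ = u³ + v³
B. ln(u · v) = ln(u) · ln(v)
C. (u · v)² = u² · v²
A, B

Evaluating each claim at the given values:
A. LHS = 27, RHS = 9 → fails here (LHS ≠ RHS)
B. LHS = ln(2) ≈ 0.6931, RHS = 0 → fails here (LHS ≠ RHS)
C. LHS = 4, RHS = 4 → holds here (LHS = RHS)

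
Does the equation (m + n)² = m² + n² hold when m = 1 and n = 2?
Substituting m = 1, n = 2:

LHS = (1 + 2)² = 9
RHS = 1² + 2² = 5

LHS ≠ RHS, so the equation does not hold at this point.

Answer: Fails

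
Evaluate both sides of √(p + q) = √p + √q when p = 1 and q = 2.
LHS = √(1 + 2) = √(3) ≈ 1.732
RHS = √1 + √2 = 1 + √(2) ≈ 2.414

LHS ≠ RHS (they differ by about 0.6822), so the equation does not hold here.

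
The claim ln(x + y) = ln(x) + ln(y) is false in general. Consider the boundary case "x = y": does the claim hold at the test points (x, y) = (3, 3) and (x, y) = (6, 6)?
At (3, 3): LHS = ln(6) ≈ 1.792 ≠ RHS = 2·ln(3) ≈ 2.197
At (6, 6): LHS = ln(12) ≈ 2.485 ≠ RHS = 2·ln(6) ≈ 3.584

Answer: No, fails at both test points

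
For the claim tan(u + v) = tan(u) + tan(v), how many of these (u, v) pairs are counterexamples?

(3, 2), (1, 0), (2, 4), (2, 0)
Testing each pair:
(3, 2): LHS = tan(5) ≈ -3.381, RHS = tan(2) + tan(3) ≈ -2.328 → counterexample
(1, 0): LHS = tan(1) ≈ 1.557, RHS = tan(1) ≈ 1.557 → satisfies claim
(2, 4): LHS = tan(6) ≈ -0.291, RHS = tan(2) + tan(4) ≈ -1.027 → counterexample
(2, 0): LHS = tan(2) ≈ -2.185, RHS = tan(2) ≈ -2.185 → satisfies claim

That makes 2 counterexamples.

Answer: 2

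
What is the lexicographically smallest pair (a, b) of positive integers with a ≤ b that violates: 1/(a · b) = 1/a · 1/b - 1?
(a, b) = (1, 1)

Substituting (1, 1) into the claim:
LHS = 1/(1 · 1) = 1
RHS = 1/1 · 1/1 - 1 = 0

Since LHS ≠ RHS, this pair disproves the claim, and no lexicographically smaller pair (a ≤ b, positive integers) does.

For instance (6, 6) is also a counterexample (LHS = 1/36, RHS = -35/36), but it's lexicographically larger.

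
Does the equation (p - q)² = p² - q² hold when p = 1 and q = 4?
Fails

Substituting p = 1, q = 4:

LHS = (1 - 4)² = 9
RHS = 1² - 4² = -15

LHS ≠ RHS, so the equation does not hold at this point.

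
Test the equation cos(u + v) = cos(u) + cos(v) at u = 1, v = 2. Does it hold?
Fails

Substituting u = 1, v = 2:

LHS = cos(1 + 2) = cos(3) ≈ -0.99
RHS = cos(1) + cos(2) ≈ 0.1242

LHS ≠ RHS, so the equation does not hold at this point.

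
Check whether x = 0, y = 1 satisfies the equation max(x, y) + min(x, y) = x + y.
Holds

Substituting x = 0, y = 1:

LHS = max(0, 1) + min(0, 1) = 1
RHS = 0 + 1 = 1

LHS = RHS, so the equation holds at this point.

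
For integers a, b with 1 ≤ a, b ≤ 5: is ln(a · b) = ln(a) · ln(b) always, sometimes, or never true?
Sometimes true

It holds at (a, b) = (1, 1) (both sides equal 0), but fails at (a, b) = (1, 4) (LHS = ln(4) ≈ 1.386, RHS = 0).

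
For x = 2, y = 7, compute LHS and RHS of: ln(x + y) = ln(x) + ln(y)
LHS = ln(2 + 7) = ln(9) ≈ 2.197
RHS = ln(2) + ln(7) ≈ 2.639

LHS ≠ RHS (they differ by about 0.4418), so the equation does not hold here.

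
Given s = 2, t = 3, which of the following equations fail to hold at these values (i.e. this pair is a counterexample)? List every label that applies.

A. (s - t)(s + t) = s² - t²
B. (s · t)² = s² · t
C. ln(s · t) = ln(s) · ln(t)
B, C

Evaluating each claim at the given values:
A. LHS = -5, RHS = -5 → holds here (LHS = RHS)
B. LHS = 36, RHS = 12 → fails here (LHS ≠ RHS)
C. LHS = ln(6) ≈ 1.792, RHS = ln(2)·ln(3) ≈ 0.7615 → fails here (LHS ≠ RHS)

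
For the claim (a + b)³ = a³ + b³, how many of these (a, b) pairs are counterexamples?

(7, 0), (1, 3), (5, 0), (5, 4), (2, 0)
2

Testing each pair:
(7, 0): LHS = 343, RHS = 343 → satisfies claim
(1, 3): LHS = 64, RHS = 28 → counterexample
(5, 0): LHS = 125, RHS = 125 → satisfies claim
(5, 4): LHS = 729, RHS = 189 → counterexample
(2, 0): LHS = 8, RHS = 8 → satisfies claim

That makes 2 counterexamples.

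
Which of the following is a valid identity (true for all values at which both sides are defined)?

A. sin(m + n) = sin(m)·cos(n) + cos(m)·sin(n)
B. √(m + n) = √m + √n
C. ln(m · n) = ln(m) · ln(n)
A: holds — e.g. at (1, 2), both sides equal sin(3) ≈ 0.1411.
B: fails at (3, 3) — LHS = √(6) ≈ 2.449, RHS = 2·√(3) ≈ 3.464.
C: fails at (3, 4) — LHS = ln(12) ≈ 2.485, RHS = ln(3)·ln(4) ≈ 1.523.

Answer: A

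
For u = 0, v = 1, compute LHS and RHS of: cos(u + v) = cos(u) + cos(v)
LHS = cos(0 + 1) = cos(1) ≈ 0.5403
RHS = cos(0) + cos(1) = cos(1) + 1 ≈ 1.54

LHS ≠ RHS (they differ by about 1), so the equation does not hold here.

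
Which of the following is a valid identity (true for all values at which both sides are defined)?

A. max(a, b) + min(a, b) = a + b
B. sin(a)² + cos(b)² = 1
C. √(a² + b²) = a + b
A

A: holds — e.g. at (5, 8), both sides equal 13.
B: fails at (4, 6) — LHS = sin(4)² + cos(6)² ≈ 1.495, RHS = 1.
C: fails at (4, 5) — LHS = √(41) ≈ 6.403, RHS = 9.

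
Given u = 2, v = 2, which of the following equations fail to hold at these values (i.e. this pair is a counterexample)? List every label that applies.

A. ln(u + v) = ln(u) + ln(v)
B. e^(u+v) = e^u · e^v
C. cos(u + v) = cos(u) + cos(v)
C

Evaluating each claim at the given values:
A. LHS = ln(4) ≈ 1.386, RHS = 2·ln(2) ≈ 1.386 → holds here (LHS = RHS)
B. LHS = e^4 ≈ 54.6, RHS = e^4 ≈ 54.6 → holds here (LHS = RHS)
C. LHS = cos(4) ≈ -0.6536, RHS = 2·cos(2) ≈ -0.8323 → fails here (LHS ≠ RHS)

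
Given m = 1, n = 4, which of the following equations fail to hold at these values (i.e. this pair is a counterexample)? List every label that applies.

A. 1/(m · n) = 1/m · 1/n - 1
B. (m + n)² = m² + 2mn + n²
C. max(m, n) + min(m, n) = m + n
A

Evaluating each claim at the given values:
A. LHS = 1/4, RHS = -3/4 → fails here (LHS ≠ RHS)
B. LHS = 25, RHS = 25 → holds here (LHS = RHS)
C. LHS = 5, RHS = 5 → holds here (LHS = RHS)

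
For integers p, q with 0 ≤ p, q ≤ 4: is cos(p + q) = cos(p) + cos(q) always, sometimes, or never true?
The claim fails for every pair in the range. For instance at (p, q) = (0, 1): LHS = cos(1) ≈ 0.5403, RHS = cos(1) + 1 ≈ 1.54.

Answer: Never true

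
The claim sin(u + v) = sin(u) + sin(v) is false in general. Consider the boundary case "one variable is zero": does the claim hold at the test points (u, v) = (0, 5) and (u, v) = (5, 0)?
At (0, 5): LHS = sin(5) ≈ -0.9589, RHS = sin(5) ≈ -0.9589 → equal
At (5, 0): LHS = sin(5) ≈ -0.9589, RHS = sin(5) ≈ -0.9589 → equal

So the claim does hold at both of these boundary points, even though it is not an identity.

Answer: Yes, holds at both test points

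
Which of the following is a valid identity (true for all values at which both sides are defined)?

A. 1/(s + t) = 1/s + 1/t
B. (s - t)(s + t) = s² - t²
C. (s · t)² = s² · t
A: fails at (1, 5) — LHS = 1/6, RHS = 6/5.
B: holds — e.g. at (4, 6), both sides equal -20.
C: fails at (5, 8) — LHS = 1600, RHS = 200.

Answer: B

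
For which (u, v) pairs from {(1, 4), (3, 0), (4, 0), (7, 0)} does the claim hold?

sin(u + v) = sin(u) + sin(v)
Testing each pair:
(1, 4): LHS = sin(5) ≈ -0.9589, RHS = sin(4) + sin(1) ≈ 0.08467 → fails
(3, 0): LHS = sin(3) ≈ 0.1411, RHS = sin(3) ≈ 0.1411 → holds
(4, 0): LHS = sin(4) ≈ -0.7568, RHS = sin(4) ≈ -0.7568 → holds
(7, 0): LHS = sin(7) ≈ 0.657, RHS = sin(7) ≈ 0.657 → holds

3 of 4 pairs satisfy the claim.

Answer: (3, 0), (4, 0), (7, 0)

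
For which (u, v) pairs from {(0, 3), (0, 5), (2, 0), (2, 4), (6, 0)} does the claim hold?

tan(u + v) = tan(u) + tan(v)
Testing each pair:
(0, 3): LHS = tan(3) ≈ -0.1425, RHS = tan(3) ≈ -0.1425 → holds
(0, 5): LHS = tan(5) ≈ -3.381, RHS = tan(5) ≈ -3.381 → holds
(2, 0): LHS = tan(2) ≈ -2.185, RHS = tan(2) ≈ -2.185 → holds
(2, 4): LHS = tan(6) ≈ -0.291, RHS = tan(2) + tan(4) ≈ -1.027 → fails
(6, 0): LHS = tan(6) ≈ -0.291, RHS = tan(6) ≈ -0.291 → holds

4 of 5 pairs satisfy the claim.

Answer: (0, 3), (0, 5), (2, 0), (6, 0)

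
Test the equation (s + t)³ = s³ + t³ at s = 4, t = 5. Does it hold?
Substituting s = 4, t = 5:

LHS = (4 + 5)³ = 729
RHS = 4³ + 5³ = 189

LHS ≠ RHS, so the equation does not hold at this point.

Answer: Fails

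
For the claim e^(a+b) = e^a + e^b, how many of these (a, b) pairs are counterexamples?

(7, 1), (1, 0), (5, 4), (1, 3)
4

Testing each pair:
(7, 1): LHS = e^8 ≈ 2981, RHS = e + e^7 ≈ 1099 → counterexample
(1, 0): LHS = e ≈ 2.718, RHS = 1 + e ≈ 3.718 → counterexample
(5, 4): LHS = e^9 ≈ 8103, RHS = e^4 + e^5 ≈ 203 → counterexample
(1, 3): LHS = e^4 ≈ 54.6, RHS = e + e^3 ≈ 22.8 → counterexample

That makes 4 counterexamples.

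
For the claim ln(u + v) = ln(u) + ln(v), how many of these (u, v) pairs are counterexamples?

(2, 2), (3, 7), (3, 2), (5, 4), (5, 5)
4

Testing each pair:
(2, 2): LHS = ln(4) ≈ 1.386, RHS = 2·ln(2) ≈ 1.386 → satisfies claim
(3, 7): LHS = ln(10) ≈ 2.303, RHS = ln(3) + ln(7) ≈ 3.045 → counterexample
(3, 2): LHS = ln(5) ≈ 1.609, RHS = ln(2) + ln(3) ≈ 1.792 → counterexample
(5, 4): LHS = ln(9) ≈ 2.197, RHS = ln(4) + ln(5) ≈ 2.996 → counterexample
(5, 5): LHS = ln(10) ≈ 2.303, RHS = 2·ln(5) ≈ 3.219 → counterexample

That makes 4 counterexamples.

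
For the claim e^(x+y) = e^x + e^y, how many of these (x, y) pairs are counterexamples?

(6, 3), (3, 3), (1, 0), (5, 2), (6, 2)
Testing each pair:
(6, 3): LHS = e^9 ≈ 8103, RHS = e^3 + e^6 ≈ 423.5 → counterexample
(3, 3): LHS = e^6 ≈ 403.4, RHS = 2·e^3 ≈ 40.17 → counterexample
(1, 0): LHS = e ≈ 2.718, RHS = 1 + e ≈ 3.718 → counterexample
(5, 2): LHS = e^7 ≈ 1097, RHS = e^2 + e^5 ≈ 155.8 → counterexample
(6, 2): LHS = e^8 ≈ 2981, RHS = e^2 + e^6 ≈ 410.8 → counterexample

That makes 5 counterexamples.

Answer: 5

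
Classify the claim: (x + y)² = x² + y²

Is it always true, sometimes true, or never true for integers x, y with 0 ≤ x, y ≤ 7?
It holds at (x, y) = (0, 6) (both sides equal 36), but fails at (x, y) = (5, 2) (LHS = 49, RHS = 29).

Answer: Sometimes true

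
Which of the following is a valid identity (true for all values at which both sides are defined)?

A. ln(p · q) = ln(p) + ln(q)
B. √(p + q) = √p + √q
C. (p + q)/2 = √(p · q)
A

A: holds — e.g. at (3, 5), both sides equal ln(15) ≈ 2.708.
B: fails at (2, 5) — LHS = √(7) ≈ 2.646, RHS = √(2) + √(5) ≈ 3.65.
C: fails at (2, 5) — LHS = 7/2, RHS = √(10) ≈ 3.162.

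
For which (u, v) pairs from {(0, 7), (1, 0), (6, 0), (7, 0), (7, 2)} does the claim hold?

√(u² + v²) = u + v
Testing each pair:
(0, 7): LHS = 7, RHS = 7 → holds
(1, 0): LHS = 1, RHS = 1 → holds
(6, 0): LHS = 6, RHS = 6 → holds
(7, 0): LHS = 7, RHS = 7 → holds
(7, 2): LHS = √(53) ≈ 7.28, RHS = 9 → fails

4 of 5 pairs satisfy the claim.

Answer: (0, 7), (1, 0), (6, 0), (7, 0)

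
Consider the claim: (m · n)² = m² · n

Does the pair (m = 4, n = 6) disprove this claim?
Substituting m = 4, n = 6:
LHS = (4 · 6)² = 576
RHS = 4² · 6 = 96

Since LHS ≠ RHS, this pair disproves the claim.

Answer: Yes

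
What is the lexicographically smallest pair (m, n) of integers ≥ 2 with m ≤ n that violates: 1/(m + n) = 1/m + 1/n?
Substituting (2, 2) into the claim:
LHS = 1/(2 + 2) = 1/4
RHS = 1/2 + 1/2 = 1

Since LHS ≠ RHS, this pair disproves the claim, and no lexicographically smaller pair (m ≤ n, integers ≥ 2) does.

For instance (6, 7) is also a counterexample (LHS = 1/13, RHS = 13/42), but it's lexicographically larger.

Answer: (m, n) = (2, 2)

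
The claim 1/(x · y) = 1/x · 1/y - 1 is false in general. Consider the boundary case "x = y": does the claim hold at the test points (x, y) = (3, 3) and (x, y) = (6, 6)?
At (3, 3): LHS = 1/9 ≠ RHS = -8/9
At (6, 6): LHS = 1/36 ≠ RHS = -35/36

Answer: No, fails at both test points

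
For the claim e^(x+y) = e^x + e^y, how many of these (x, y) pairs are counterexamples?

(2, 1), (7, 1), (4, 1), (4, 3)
4

Testing each pair:
(2, 1): LHS = e^3 ≈ 20.09, RHS = e + e^2 ≈ 10.11 → counterexample
(7, 1): LHS = e^8 ≈ 2981, RHS = e + e^7 ≈ 1099 → counterexample
(4, 1): LHS = e^5 ≈ 148.4, RHS = e + e^4 ≈ 57.32 → counterexample
(4, 3): LHS = e^7 ≈ 1097, RHS = e^3 + e^4 ≈ 74.68 → counterexample

That makes 4 counterexamples.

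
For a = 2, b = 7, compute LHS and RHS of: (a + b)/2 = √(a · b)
LHS = (2 + 7)/2 = 9/2
RHS = √(2 · 7) = √(14) ≈ 3.742

LHS ≠ RHS (they differ by about 0.7583), so the equation does not hold here.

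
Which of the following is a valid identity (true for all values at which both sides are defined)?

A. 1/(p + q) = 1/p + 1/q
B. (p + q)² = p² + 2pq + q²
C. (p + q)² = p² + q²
B

A: fails at (4, 6) — LHS = 1/10, RHS = 5/12.
B: holds — e.g. at (2, 2), both sides equal 16.
C: fails at (5, 5) — LHS = 100, RHS = 50.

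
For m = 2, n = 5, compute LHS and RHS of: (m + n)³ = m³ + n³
LHS = (2 + 5)³ = 343
RHS = 2³ + 5³ = 133

LHS ≠ RHS, so the equation does not hold here.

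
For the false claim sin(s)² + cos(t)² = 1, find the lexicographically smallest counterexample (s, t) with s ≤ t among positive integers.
At (1, 1): both sides equal 1, so it holds there.

Substituting (1, 2) into the claim:
LHS = sin(1)² + cos(2)² ≈ 0.8813
RHS = 1

Since LHS ≠ RHS, this pair disproves the claim, and no lexicographically smaller pair (s ≤ t, positive integers) does.

For instance (5, 7) is also a counterexample (LHS = cos(7)² + sin(5)² ≈ 1.488, RHS = 1), but it's lexicographically larger.

Answer: (s, t) = (1, 2)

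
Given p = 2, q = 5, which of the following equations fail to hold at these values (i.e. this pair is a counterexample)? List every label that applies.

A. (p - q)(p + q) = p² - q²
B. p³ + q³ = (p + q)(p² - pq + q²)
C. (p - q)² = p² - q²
C

Evaluating each claim at the given values:
A. LHS = -21, RHS = -21 → holds here (LHS = RHS)
B. LHS = 133, RHS = 133 → holds here (LHS = RHS)
C. LHS = 9, RHS = -21 → fails here (LHS ≠ RHS)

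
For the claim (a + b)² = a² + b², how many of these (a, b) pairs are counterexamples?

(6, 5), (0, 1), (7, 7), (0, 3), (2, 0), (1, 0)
Testing each pair:
(6, 5): LHS = 121, RHS = 61 → counterexample
(0, 1): LHS = 1, RHS = 1 → satisfies claim
(7, 7): LHS = 196, RHS = 98 → counterexample
(0, 3): LHS = 9, RHS = 9 → satisfies claim
(2, 0): LHS = 4, RHS = 4 → satisfies claim
(1, 0): LHS = 1, RHS = 1 → satisfies claim

That makes 2 counterexamples.

Answer: 2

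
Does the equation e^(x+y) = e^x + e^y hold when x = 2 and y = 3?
Fails

Substituting x = 2, y = 3:

LHS = e^(2+3) = e^5 ≈ 148.4
RHS = e^2 + e^3 ≈ 27.47

LHS ≠ RHS, so the equation does not hold at this point.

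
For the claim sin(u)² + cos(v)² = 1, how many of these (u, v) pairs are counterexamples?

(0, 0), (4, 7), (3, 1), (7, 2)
3

Testing each pair:
(0, 0): LHS = 1, RHS = 1 → satisfies claim
(4, 7): LHS = cos(7)² + sin(4)² ≈ 1.141, RHS = 1 → counterexample
(3, 1): LHS = sin(3)² + cos(1)² ≈ 0.3118, RHS = 1 → counterexample
(7, 2): LHS = cos(2)² + sin(7)² ≈ 0.6048, RHS = 1 → counterexample

That makes 3 counterexamples.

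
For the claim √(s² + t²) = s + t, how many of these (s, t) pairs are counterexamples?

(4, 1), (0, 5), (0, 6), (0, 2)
1

Testing each pair:
(4, 1): LHS = √(17) ≈ 4.123, RHS = 5 → counterexample
(0, 5): LHS = 5, RHS = 5 → satisfies claim
(0, 6): LHS = 6, RHS = 6 → satisfies claim
(0, 2): LHS = 2, RHS = 2 → satisfies claim

That makes 1 counterexample.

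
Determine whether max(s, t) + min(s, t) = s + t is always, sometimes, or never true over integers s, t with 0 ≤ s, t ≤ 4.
Always true

The identity holds for every pair in the range. For instance at (s, t) = (1, 2): both sides equal 3.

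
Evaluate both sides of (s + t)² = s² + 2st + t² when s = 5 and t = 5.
LHS = (5 + 5)² = 100
RHS = 5² + 2·5·5 + 5² = 100

LHS = RHS: the two sides agree.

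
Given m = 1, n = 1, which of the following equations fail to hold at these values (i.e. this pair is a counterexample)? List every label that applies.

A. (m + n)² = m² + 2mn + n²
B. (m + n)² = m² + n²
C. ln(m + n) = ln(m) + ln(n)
B, C

Evaluating each claim at the given values:
A. LHS = 4, RHS = 4 → holds here (LHS = RHS)
B. LHS = 4, RHS = 2 → fails here (LHS ≠ RHS)
C. LHS = ln(2) ≈ 0.6931, RHS = 0 → fails here (LHS ≠ RHS)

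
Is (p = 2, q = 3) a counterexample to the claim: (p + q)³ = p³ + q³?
Yes

Substituting p = 2, q = 3:
LHS = (2 + 3)³ = 125
RHS = 2³ + 3³ = 35

Since LHS ≠ RHS, this pair disproves the claim.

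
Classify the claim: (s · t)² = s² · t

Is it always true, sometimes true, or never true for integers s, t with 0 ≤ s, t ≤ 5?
Sometimes true

It holds at (s, t) = (0, 2) (both sides equal 0), but fails at (s, t) = (3, 2) (LHS = 36, RHS = 18).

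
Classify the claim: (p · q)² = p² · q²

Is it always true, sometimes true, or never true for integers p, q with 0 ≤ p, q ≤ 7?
The identity holds for every pair in the range. For instance at (p, q) = (5, 6): both sides equal 900.

Answer: Always true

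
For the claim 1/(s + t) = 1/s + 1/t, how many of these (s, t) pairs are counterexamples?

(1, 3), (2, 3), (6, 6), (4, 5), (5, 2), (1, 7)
6

Testing each pair:
(1, 3): LHS = 1/4, RHS = 4/3 → counterexample
(2, 3): LHS = 1/5, RHS = 5/6 → counterexample
(6, 6): LHS = 1/12, RHS = 1/3 → counterexample
(4, 5): LHS = 1/9, RHS = 9/20 → counterexample
(5, 2): LHS = 1/7, RHS = 7/10 → counterexample
(1, 7): LHS = 1/8, RHS = 8/7 → counterexample

That makes 6 counterexamples.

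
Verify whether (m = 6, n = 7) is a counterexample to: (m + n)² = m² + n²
Yes

Substituting m = 6, n = 7:
LHS = (6 + 7)² = 169
RHS = 6² + 7² = 85

Since LHS ≠ RHS, this pair disproves the claim.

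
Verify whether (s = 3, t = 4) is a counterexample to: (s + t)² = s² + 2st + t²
No

Substituting s = 3, t = 4:
LHS = (3 + 4)² = 49
RHS = 3² + 2·3·4 + 4² = 49

The sides agree, so this pair does not disprove the claim.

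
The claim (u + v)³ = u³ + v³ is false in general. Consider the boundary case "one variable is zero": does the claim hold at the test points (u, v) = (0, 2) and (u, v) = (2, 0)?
Yes, holds at both test points

At (0, 2): LHS = 8, RHS = 8 → equal
At (2, 0): LHS = 8, RHS = 8 → equal

So the claim does hold at both of these boundary points, even though it is not an identity.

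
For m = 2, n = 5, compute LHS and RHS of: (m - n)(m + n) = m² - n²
LHS = (2 - 5)(2 + 5) = -21
RHS = 2² - 5² = -21

LHS = RHS: the two sides agree.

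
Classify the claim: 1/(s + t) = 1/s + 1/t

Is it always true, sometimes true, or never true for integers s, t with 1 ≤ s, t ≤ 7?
Never true

The claim fails for every pair in the range. For instance at (s, t) = (4, 7): LHS = 1/11, RHS = 11/28.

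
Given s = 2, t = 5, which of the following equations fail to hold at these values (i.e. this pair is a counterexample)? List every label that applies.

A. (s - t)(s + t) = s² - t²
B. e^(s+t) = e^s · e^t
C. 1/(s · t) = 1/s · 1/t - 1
Evaluating each claim at the given values:
A. LHS = -21, RHS = -21 → holds here (LHS = RHS)
B. LHS = e^7 ≈ 1097, RHS = e^7 ≈ 1097 → holds here (LHS = RHS)
C. LHS = 1/10, RHS = -9/10 → fails here (LHS ≠ RHS)

Answer: C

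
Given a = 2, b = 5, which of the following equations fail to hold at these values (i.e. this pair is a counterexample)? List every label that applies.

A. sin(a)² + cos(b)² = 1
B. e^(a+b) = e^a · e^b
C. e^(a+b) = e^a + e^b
A, C

Evaluating each claim at the given values:
A. LHS = cos(5)² + sin(2)² ≈ 0.9073, RHS = 1 → fails here (LHS ≠ RHS)
B. LHS = e^7 ≈ 1097, RHS = e^7 ≈ 1097 → holds here (LHS = RHS)
C. LHS = e^7 ≈ 1097, RHS = e^2 + e^5 ≈ 155.8 → fails here (LHS ≠ RHS)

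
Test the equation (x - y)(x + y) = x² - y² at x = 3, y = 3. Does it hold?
Holds

Substituting x = 3, y = 3:

LHS = (3 - 3)(3 + 3) = 0
RHS = 3² - 3² = 0

LHS = RHS, so the equation holds at this point.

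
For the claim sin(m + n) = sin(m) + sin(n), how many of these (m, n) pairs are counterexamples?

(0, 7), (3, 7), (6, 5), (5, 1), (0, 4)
Testing each pair:
(0, 7): LHS = sin(7) ≈ 0.657, RHS = sin(7) ≈ 0.657 → satisfies claim
(3, 7): LHS = sin(10) ≈ -0.544, RHS = sin(3) + sin(7) ≈ 0.7981 → counterexample
(6, 5): LHS = sin(11) ≈ -1, RHS = sin(5) + sin(6) ≈ -1.238 → counterexample
(5, 1): LHS = sin(6) ≈ -0.2794, RHS = sin(5) + sin(1) ≈ -0.1175 → counterexample
(0, 4): LHS = sin(4) ≈ -0.7568, RHS = sin(4) ≈ -0.7568 → satisfies claim

That makes 3 counterexamples.

Answer: 3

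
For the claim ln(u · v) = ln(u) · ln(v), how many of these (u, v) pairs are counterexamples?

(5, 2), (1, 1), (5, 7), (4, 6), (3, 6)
Testing each pair:
(5, 2): LHS = ln(10) ≈ 2.303, RHS = ln(2)·ln(5) ≈ 1.116 → counterexample
(1, 1): LHS = 0, RHS = 0 → satisfies claim
(5, 7): LHS = ln(35) ≈ 3.555, RHS = ln(5)·ln(7) ≈ 3.132 → counterexample
(4, 6): LHS = ln(24) ≈ 3.178, RHS = ln(4)·ln(6) ≈ 2.484 → counterexample
(3, 6): LHS = ln(18) ≈ 2.89, RHS = ln(3)·ln(6) ≈ 1.968 → counterexample

That makes 4 counterexamples.

Answer: 4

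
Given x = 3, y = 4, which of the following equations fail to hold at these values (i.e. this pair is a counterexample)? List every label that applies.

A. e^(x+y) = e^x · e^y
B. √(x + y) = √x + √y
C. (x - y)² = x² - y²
B, C

Evaluating each claim at the given values:
A. LHS = e^7 ≈ 1097, RHS = e^7 ≈ 1097 → holds here (LHS = RHS)
B. LHS = √(7) ≈ 2.646, RHS = √(3) + 2 ≈ 3.732 → fails here (LHS ≠ RHS)
C. LHS = 1, RHS = -7 → fails here (LHS ≠ RHS)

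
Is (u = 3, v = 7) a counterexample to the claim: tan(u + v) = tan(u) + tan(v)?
Yes

Substituting u = 3, v = 7:
LHS = tan(3 + 7) = tan(10) ≈ 0.6484
RHS = tan(3) + tan(7) ≈ 0.7289

Since LHS ≠ RHS, this pair disproves the claim.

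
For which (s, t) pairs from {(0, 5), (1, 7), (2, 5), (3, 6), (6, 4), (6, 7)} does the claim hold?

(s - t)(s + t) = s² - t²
Testing each pair:
(0, 5): LHS = -25, RHS = -25 → holds
(1, 7): LHS = -48, RHS = -48 → holds
(2, 5): LHS = -21, RHS = -21 → holds
(3, 6): LHS = -27, RHS = -27 → holds
(6, 4): LHS = 20, RHS = 20 → holds
(6, 7): LHS = -13, RHS = -13 → holds

Every pair satisfies the claim.

Answer: All pairs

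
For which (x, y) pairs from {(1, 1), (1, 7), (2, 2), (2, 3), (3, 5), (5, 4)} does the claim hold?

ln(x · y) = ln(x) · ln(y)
Testing each pair:
(1, 1): LHS = 0, RHS = 0 → holds
(1, 7): LHS = ln(7) ≈ 1.946, RHS = 0 → fails
(2, 2): LHS = ln(4) ≈ 1.386, RHS = ln(2)² ≈ 0.4805 → fails
(2, 3): LHS = ln(6) ≈ 1.792, RHS = ln(2)·ln(3) ≈ 0.7615 → fails
(3, 5): LHS = ln(15) ≈ 2.708, RHS = ln(3)·ln(5) ≈ 1.768 → fails
(5, 4): LHS = ln(20) ≈ 2.996, RHS = ln(4)·ln(5) ≈ 2.231 → fails

1 of 6 pairs satisfies the claim.

Answer: (1, 1)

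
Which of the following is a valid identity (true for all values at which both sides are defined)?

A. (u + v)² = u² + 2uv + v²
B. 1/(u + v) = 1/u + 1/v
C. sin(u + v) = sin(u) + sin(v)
A

A: holds — e.g. at (4, 6), both sides equal 100.
B: fails at (4, 4) — LHS = 1/8, RHS = 1/2.
C: fails at (2, 2) — LHS = sin(4) ≈ -0.7568, RHS = 2·sin(2) ≈ 1.819.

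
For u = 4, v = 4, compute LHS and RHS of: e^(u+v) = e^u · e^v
LHS = e^(4+4) = e^8 ≈ 2981
RHS = e^4 · e^4 = e^8 ≈ 2981

LHS = RHS: the two sides agree.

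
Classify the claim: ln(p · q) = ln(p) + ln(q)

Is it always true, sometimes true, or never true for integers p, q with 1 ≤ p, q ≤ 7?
Always true

The identity holds for every pair in the range. For instance at (p, q) = (1, 4): both sides equal ln(4) ≈ 1.386.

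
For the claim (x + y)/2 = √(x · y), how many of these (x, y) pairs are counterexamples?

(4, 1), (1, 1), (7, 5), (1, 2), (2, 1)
Testing each pair:
(4, 1): LHS = 5/2, RHS = 2 → counterexample
(1, 1): LHS = 1, RHS = 1 → satisfies claim
(7, 5): LHS = 6, RHS = √(35) ≈ 5.916 → counterexample
(1, 2): LHS = 3/2, RHS = √(2) ≈ 1.414 → counterexample
(2, 1): LHS = 3/2, RHS = √(2) ≈ 1.414 → counterexample

That makes 4 counterexamples.

Answer: 4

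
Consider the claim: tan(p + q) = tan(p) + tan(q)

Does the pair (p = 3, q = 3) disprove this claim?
Yes

Substituting p = 3, q = 3:
LHS = tan(3 + 3) = tan(6) ≈ -0.291
RHS = tan(3) + tan(3) = 2·tan(3) ≈ -0.2851

Since LHS ≠ RHS, this pair disproves the claim.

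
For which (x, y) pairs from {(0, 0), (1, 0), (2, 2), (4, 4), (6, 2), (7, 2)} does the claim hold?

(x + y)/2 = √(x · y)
Testing each pair:
(0, 0): LHS = 0, RHS = 0 → holds
(1, 0): LHS = 1/2, RHS = 0 → fails
(2, 2): LHS = 2, RHS = 2 → holds
(4, 4): LHS = 4, RHS = 4 → holds
(6, 2): LHS = 4, RHS = 2·√(3) ≈ 3.464 → fails
(7, 2): LHS = 9/2, RHS = √(14) ≈ 3.742 → fails

3 of 6 pairs satisfy the claim.

Answer: (0, 0), (2, 2), (4, 4)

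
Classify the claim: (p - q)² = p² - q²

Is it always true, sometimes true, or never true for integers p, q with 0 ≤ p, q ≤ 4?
It holds at (p, q) = (4, 0) (both sides equal 16), but fails at (p, q) = (1, 2) (LHS = 1, RHS = -3).

Answer: Sometimes true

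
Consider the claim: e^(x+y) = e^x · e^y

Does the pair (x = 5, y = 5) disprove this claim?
No

Substituting x = 5, y = 5:
LHS = e^(5+5) = e^10 ≈ 22026.5
RHS = e^5 · e^5 = e^10 ≈ 22026.5

The sides agree, so this pair does not disprove the claim.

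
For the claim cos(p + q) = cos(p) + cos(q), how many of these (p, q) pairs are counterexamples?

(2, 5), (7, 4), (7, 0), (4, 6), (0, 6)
Testing each pair:
(2, 5): LHS = cos(7) ≈ 0.7539, RHS = cos(2) + cos(5) ≈ -0.1325 → counterexample
(7, 4): LHS = cos(11) ≈ 0.004426, RHS = cos(4) + cos(7) ≈ 0.1003 → counterexample
(7, 0): LHS = cos(7) ≈ 0.7539, RHS = cos(7) + 1 ≈ 1.754 → counterexample
(4, 6): LHS = cos(10) ≈ -0.8391, RHS = cos(4) + cos(6) ≈ 0.3065 → counterexample
(0, 6): LHS = cos(6) ≈ 0.9602, RHS = cos(6) + 1 ≈ 1.96 → counterexample

That makes 5 counterexamples.

Answer: 5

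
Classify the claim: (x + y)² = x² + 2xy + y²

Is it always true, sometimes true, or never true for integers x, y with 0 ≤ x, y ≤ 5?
The identity holds for every pair in the range. For instance at (x, y) = (2, 1): both sides equal 9.

Answer: Always true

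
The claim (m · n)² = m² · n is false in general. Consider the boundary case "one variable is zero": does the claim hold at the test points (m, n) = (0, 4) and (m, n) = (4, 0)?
Yes, holds at both test points

At (0, 4): LHS = 0, RHS = 0 → equal
At (4, 0): LHS = 0, RHS = 0 → equal

So the claim does hold at both of these boundary points, even though it is not an identity.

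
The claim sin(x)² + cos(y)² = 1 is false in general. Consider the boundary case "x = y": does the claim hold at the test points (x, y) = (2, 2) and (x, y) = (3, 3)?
Yes, holds at both test points

At (2, 2): LHS = cos(2)² + sin(2)² = 1, RHS = 1 → equal
At (3, 3): LHS = sin(3)² + cos(3)² = 1, RHS = 1 → equal

So the claim does hold at both of these boundary points, even though it is not an identity.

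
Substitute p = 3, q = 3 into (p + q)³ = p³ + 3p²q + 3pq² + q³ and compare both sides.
LHS = (3 + 3)³ = 216
RHS = 3³ + 3·3²·3 + 3·3·3² + 3³ = 216

LHS = RHS: the two sides agree.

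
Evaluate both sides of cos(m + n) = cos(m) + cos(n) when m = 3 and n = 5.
LHS = cos(3 + 5) = cos(8) ≈ -0.1455
RHS = cos(3) + cos(5) ≈ -0.7063

LHS ≠ RHS (they differ by about 0.5608), so the equation does not hold here.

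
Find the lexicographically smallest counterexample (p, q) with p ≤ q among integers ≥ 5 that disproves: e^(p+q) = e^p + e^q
(p, q) = (5, 5)

Substituting (5, 5) into the claim:
LHS = e^(5+5) = e^10 ≈ 22026.5
RHS = e^5 + e^5 = 2·e^5 ≈ 296.8

Since LHS ≠ RHS, this pair disproves the claim, and no lexicographically smaller pair (p ≤ q, integers ≥ 5) does.

For instance (5, 6) is also a counterexample (LHS = e^11 ≈ 59874.1, RHS = e^5 + e^6 ≈ 551.8), but it's lexicographically larger.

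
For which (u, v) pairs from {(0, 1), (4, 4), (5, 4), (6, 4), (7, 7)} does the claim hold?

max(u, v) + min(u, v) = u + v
Testing each pair:
(0, 1): LHS = 1, RHS = 1 → holds
(4, 4): LHS = 8, RHS = 8 → holds
(5, 4): LHS = 9, RHS = 9 → holds
(6, 4): LHS = 10, RHS = 10 → holds
(7, 7): LHS = 14, RHS = 14 → holds

Every pair satisfies the claim.

Answer: All pairs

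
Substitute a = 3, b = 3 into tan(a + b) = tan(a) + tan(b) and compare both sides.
LHS = tan(3 + 3) = tan(6) ≈ -0.291
RHS = tan(3) + tan(3) = 2·tan(3) ≈ -0.2851

LHS ≠ RHS (they differ by about 0.005913), so the equation does not hold here.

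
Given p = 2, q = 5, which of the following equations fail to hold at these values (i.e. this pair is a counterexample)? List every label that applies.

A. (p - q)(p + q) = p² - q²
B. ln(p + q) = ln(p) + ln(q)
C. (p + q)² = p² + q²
B, C

Evaluating each claim at the given values:
A. LHS = -21, RHS = -21 → holds here (LHS = RHS)
B. LHS = ln(7) ≈ 1.946, RHS = ln(2) + ln(5) ≈ 2.303 → fails here (LHS ≠ RHS)
C. LHS = 49, RHS = 29 → fails here (LHS ≠ RHS)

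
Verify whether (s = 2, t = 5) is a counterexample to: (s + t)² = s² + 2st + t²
Substituting s = 2, t = 5:
LHS = (2 + 5)² = 49
RHS = 2² + 2·2·5 + 5² = 49

The sides agree, so this pair does not disprove the claim.

Answer: No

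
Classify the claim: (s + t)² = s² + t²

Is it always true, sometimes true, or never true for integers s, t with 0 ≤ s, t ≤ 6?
Sometimes true

It holds at (s, t) = (0, 0) (both sides equal 0), but fails at (s, t) = (3, 5) (LHS = 64, RHS = 34).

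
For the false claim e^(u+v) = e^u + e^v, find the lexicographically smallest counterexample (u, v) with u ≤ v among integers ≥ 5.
Substituting (5, 5) into the claim:
LHS = e^(5+5) = e^10 ≈ 22026.5
RHS = e^5 + e^5 = 2·e^5 ≈ 296.8

Since LHS ≠ RHS, this pair disproves the claim, and no lexicographically smaller pair (u ≤ v, integers ≥ 5) does.

For instance (6, 12) is also a counterexample (LHS = e^18 ≈ 65659969.1, RHS = e^6 + e^12 ≈ 163158.2), but it's lexicographically larger.

Answer: (u, v) = (5, 5)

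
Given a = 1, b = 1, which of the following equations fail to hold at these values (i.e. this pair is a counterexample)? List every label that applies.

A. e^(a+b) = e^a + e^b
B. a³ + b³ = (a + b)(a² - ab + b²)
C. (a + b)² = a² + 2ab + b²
A

Evaluating each claim at the given values:
A. LHS = e^2 ≈ 7.389, RHS = 2·e ≈ 5.437 → fails here (LHS ≠ RHS)
B. LHS = 2, RHS = 2 → holds here (LHS = RHS)
C. LHS = 4, RHS = 4 → holds here (LHS = RHS)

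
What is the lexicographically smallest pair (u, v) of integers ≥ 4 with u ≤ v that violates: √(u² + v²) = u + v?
(u, v) = (4, 4)

Substituting (4, 4) into the claim:
LHS = √(4² + 4²) = 4·√(2) ≈ 5.657
RHS = 4 + 4 = 8

Since LHS ≠ RHS, this pair disproves the claim, and no lexicographically smaller pair (u ≤ v, integers ≥ 4) does.

For instance (5, 11) is also a counterexample (LHS = √(146) ≈ 12.08, RHS = 16), but it's lexicographically larger.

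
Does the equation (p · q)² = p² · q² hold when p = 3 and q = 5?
Substituting p = 3, q = 5:

LHS = (3 · 5)² = 225
RHS = 3² · 5² = 225

LHS = RHS, so the equation holds at this point.

Answer: Holds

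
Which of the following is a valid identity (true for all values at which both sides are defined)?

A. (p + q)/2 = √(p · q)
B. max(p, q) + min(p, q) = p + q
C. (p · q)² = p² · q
B

A: fails at (2, 7) — LHS = 9/2, RHS = √(14) ≈ 3.742.
B: holds — e.g. at (4, 5), both sides equal 9.
C: fails at (2, 2) — LHS = 16, RHS = 8.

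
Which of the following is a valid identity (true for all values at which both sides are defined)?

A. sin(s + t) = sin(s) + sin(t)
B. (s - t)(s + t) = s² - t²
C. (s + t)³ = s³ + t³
A: fails at (5, 8) — LHS = sin(13) ≈ 0.4202, RHS = sin(5) + sin(8) ≈ 0.03043.
B: holds — e.g. at (5, 8), both sides equal -39.
C: fails at (3, 5) — LHS = 512, RHS = 152.

Answer: B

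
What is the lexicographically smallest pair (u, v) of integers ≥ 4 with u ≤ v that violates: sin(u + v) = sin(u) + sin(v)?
Substituting (4, 4) into the claim:
LHS = sin(4 + 4) = sin(8) ≈ 0.9894
RHS = sin(4) + sin(4) = 2·sin(4) ≈ -1.514

Since LHS ≠ RHS, this pair disproves the claim, and no lexicographically smaller pair (u ≤ v, integers ≥ 4) does.

For instance (7, 11) is also a counterexample (LHS = sin(18) ≈ -0.751, RHS = sin(11) + sin(7) ≈ -0.343), but it's lexicographically larger.

Answer: (u, v) = (4, 4)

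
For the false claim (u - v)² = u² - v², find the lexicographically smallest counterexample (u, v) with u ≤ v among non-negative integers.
At (0, 0): both sides equal 0, so it holds there.

Substituting (0, 1) into the claim:
LHS = (0 - 1)² = 1
RHS = 0² - 1² = -1

Since LHS ≠ RHS, this pair disproves the claim, and no lexicographically smaller pair (u ≤ v, non-negative integers) does.

For instance (4, 5) is also a counterexample (LHS = 1, RHS = -9), but it's lexicographically larger.

Answer: (u, v) = (0, 1)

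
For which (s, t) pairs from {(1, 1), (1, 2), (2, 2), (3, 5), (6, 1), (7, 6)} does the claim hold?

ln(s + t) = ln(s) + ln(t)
(2, 2)

Testing each pair:
(1, 1): LHS = ln(2) ≈ 0.6931, RHS = 0 → fails
(1, 2): LHS = ln(3) ≈ 1.099, RHS = ln(2) ≈ 0.6931 → fails
(2, 2): LHS = ln(4) ≈ 1.386, RHS = 2·ln(2) ≈ 1.386 → holds
(3, 5): LHS = ln(8) ≈ 2.079, RHS = ln(3) + ln(5) ≈ 2.708 → fails
(6, 1): LHS = ln(7) ≈ 1.946, RHS = ln(6) ≈ 1.792 → fails
(7, 6): LHS = ln(13) ≈ 2.565, RHS = ln(6) + ln(7) ≈ 3.738 → fails

1 of 6 pairs satisfies the claim.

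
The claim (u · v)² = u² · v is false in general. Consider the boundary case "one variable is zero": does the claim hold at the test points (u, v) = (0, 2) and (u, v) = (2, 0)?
At (0, 2): LHS = 0, RHS = 0 → equal
At (2, 0): LHS = 0, RHS = 0 → equal

So the claim does hold at both of these boundary points, even though it is not an identity.

Answer: Yes, holds at both test points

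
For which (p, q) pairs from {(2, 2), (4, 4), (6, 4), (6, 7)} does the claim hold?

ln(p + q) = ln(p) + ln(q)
(2, 2)

Testing each pair:
(2, 2): LHS = ln(4) ≈ 1.386, RHS = 2·ln(2) ≈ 1.386 → holds
(4, 4): LHS = ln(8) ≈ 2.079, RHS = 2·ln(4) ≈ 2.773 → fails
(6, 4): LHS = ln(10) ≈ 2.303, RHS = ln(4) + ln(6) ≈ 3.178 → fails
(6, 7): LHS = ln(13) ≈ 2.565, RHS = ln(6) + ln(7) ≈ 3.738 → fails

1 of 4 pairs satisfies the claim.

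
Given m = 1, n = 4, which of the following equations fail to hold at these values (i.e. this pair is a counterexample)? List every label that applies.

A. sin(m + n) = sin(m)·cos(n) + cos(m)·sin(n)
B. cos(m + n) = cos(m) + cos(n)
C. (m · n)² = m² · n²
B

Evaluating each claim at the given values:
A. LHS = sin(5) ≈ -0.9589, RHS = sin(1)·cos(4) + sin(4)·cos(1) ≈ -0.9589 → holds here (LHS = RHS)
B. LHS = cos(5) ≈ 0.2837, RHS = cos(4) + cos(1) ≈ -0.1133 → fails here (LHS ≠ RHS)
C. LHS = 16, RHS = 16 → holds here (LHS = RHS)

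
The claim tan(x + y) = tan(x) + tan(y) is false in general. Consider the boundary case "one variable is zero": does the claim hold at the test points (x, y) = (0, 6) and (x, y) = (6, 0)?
Yes, holds at both test points

At (0, 6): LHS = tan(6) ≈ -0.291, RHS = tan(6) ≈ -0.291 → equal
At (6, 0): LHS = tan(6) ≈ -0.291, RHS = tan(6) ≈ -0.291 → equal

So the claim does hold at both of these boundary points, even though it is not an identity.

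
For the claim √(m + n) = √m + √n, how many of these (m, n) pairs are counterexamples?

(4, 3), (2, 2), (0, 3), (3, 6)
Testing each pair:
(4, 3): LHS = √(7) ≈ 2.646, RHS = √(3) + 2 ≈ 3.732 → counterexample
(2, 2): LHS = 2, RHS = 2·√(2) ≈ 2.828 → counterexample
(0, 3): LHS = √(3) ≈ 1.732, RHS = √(3) ≈ 1.732 → satisfies claim
(3, 6): LHS = 3, RHS = √(3) + √(6) ≈ 4.182 → counterexample

That makes 3 counterexamples.

Answer: 3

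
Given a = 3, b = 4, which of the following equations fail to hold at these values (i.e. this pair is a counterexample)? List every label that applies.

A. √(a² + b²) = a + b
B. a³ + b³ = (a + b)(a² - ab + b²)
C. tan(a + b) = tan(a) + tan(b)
A, C

Evaluating each claim at the given values:
A. LHS = 5, RHS = 7 → fails here (LHS ≠ RHS)
B. LHS = 91, RHS = 91 → holds here (LHS = RHS)
C. LHS = tan(7) ≈ 0.8714, RHS = tan(3) + tan(4) ≈ 1.015 → fails here (LHS ≠ RHS)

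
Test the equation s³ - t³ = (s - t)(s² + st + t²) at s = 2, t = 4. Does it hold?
Holds

Substituting s = 2, t = 4:

LHS = 2³ - 4³ = -56
RHS = (2 - 4)(2² + 2·4 + 4²) = -56

LHS = RHS, so the equation holds at this point.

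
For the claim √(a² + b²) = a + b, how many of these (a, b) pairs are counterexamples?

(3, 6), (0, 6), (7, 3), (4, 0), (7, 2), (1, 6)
4

Testing each pair:
(3, 6): LHS = 3·√(5) ≈ 6.708, RHS = 9 → counterexample
(0, 6): LHS = 6, RHS = 6 → satisfies claim
(7, 3): LHS = √(58) ≈ 7.616, RHS = 10 → counterexample
(4, 0): LHS = 4, RHS = 4 → satisfies claim
(7, 2): LHS = √(53) ≈ 7.28, RHS = 9 → counterexample
(1, 6): LHS = √(37) ≈ 6.083, RHS = 7 → counterexample

That makes 4 counterexamples.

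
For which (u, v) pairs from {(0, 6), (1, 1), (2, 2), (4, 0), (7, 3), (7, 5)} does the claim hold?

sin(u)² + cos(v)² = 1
(1, 1), (2, 2)

Testing each pair:
(0, 6): LHS = cos(6)² ≈ 0.9219, RHS = 1 → fails
(1, 1): LHS = cos(1)² + sin(1)² = 1, RHS = 1 → holds
(2, 2): LHS = cos(2)² + sin(2)² = 1, RHS = 1 → holds
(4, 0): LHS = sin(4)² + 1 ≈ 1.573, RHS = 1 → fails
(7, 3): LHS = sin(7)² + cos(3)² ≈ 1.412, RHS = 1 → fails
(7, 5): LHS = cos(5)² + sin(7)² ≈ 0.5121, RHS = 1 → fails

2 of 6 pairs satisfy the claim.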